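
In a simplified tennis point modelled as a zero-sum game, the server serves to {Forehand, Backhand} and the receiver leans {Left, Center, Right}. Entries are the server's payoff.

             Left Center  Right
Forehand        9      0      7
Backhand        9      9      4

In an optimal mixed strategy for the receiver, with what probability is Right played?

Row minima: Forehand → 0, Backhand → 4; maximin = 4.
Column maxima: Left → 9, Center → 9, Right → 7; minimax = 7.
4 ≠ 7, so there is no saddle point; optimal play is mixed.
Left is strictly dominated by Right (it gives the server strictly more in every row), so the receiver never plays it.
On the remaining 2×2 (Forehand, Backhand vs Center, Right):
Let the server play Forehand with probability p. Expected payoff against Center: 0p + 9(1−p) = −9p + 9; against Right: 7p + 4(1−p) = 3p + 4.
Setting these equal: −9p + 9 = 3p + 4 ⇒ −12p = -5 ⇒ p = 5/12, and the value is (-9)·(5/12) + 9 = 21/4.
For the receiver: with q = P(Center), equating Forehand's and Backhand's payoffs gives −7q + 7 = 5q + 4 ⇒ q = 1/4.

3/4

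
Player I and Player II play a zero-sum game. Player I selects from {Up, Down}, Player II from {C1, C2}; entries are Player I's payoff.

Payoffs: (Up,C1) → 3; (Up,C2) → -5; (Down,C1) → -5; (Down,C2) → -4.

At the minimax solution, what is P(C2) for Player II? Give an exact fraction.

8/9

Row minima: Up → -5, Down → -5; maximin = -5.
Column maxima: C1 → 3, C2 → -4; minimax = -4.
-5 ≠ -4, so there is no saddle point; optimal play is mixed.
Let Player I play Up with probability p. Expected payoff against C1: 3p + (-5)(1−p) = 8p − 5; against C2: (-5)p + (-4)(1−p) = −p − 4.
Setting these equal: 8p − 5 = −p − 4 ⇒ 9p = 1 ⇒ p = 1/9, and the value is (8)·(1/9) − 5 = -37/9.
For Player II: with q = P(C1), equating Up's and Down's payoffs gives 8q − 5 = −q − 4 ⇒ q = 1/9.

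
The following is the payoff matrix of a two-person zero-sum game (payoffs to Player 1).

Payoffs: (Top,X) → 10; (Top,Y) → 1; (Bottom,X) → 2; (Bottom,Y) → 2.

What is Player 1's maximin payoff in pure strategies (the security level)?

Row minima: Top → 1, Bottom → 2.
The best of these is 2.

2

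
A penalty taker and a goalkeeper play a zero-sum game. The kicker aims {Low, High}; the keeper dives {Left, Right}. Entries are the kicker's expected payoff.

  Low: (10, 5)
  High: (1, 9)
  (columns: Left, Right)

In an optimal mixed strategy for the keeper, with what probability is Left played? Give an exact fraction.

Row minima: Low → 5, High → 1; maximin = 5.
Column maxima: Left → 10, Right → 9; minimax = 9.
5 ≠ 9, so there is no saddle point; optimal play is mixed.
Let the kicker play Low with probability p. Expected payoff against Left: 10p + 1(1−p) = 9p + 1; against Right: 5p + 9(1−p) = −4p + 9.
Setting these equal: 9p + 1 = −4p + 9 ⇒ 13p = 8 ⇒ p = 8/13, and the value is (9)·(8/13) + 1 = 85/13.
For the keeper: with q = P(Left), equating Low's and High's payoffs gives 5q + 5 = −8q + 9 ⇒ q = 4/13.

4/13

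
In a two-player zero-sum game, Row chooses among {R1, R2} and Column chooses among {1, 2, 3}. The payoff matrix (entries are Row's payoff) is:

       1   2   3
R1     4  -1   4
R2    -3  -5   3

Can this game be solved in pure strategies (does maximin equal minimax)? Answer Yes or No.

Row minima: R1 → -1, R2 → -5; maximin = -1.
Column maxima: 1 → 4, 2 → -1, 3 → 4; minimax = -1.
maximin = minimax = -1, so a saddle point exists.

Yes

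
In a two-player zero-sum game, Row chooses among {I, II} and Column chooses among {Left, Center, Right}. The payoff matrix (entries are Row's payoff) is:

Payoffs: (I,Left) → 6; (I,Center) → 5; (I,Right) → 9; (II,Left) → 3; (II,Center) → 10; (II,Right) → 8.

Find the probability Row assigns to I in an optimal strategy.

Row minima: I → 5, II → 3; maximin = 5.
Column maxima: Left → 6, Center → 10, Right → 9; minimax = 6.
5 ≠ 6, so there is no saddle point; optimal play is mixed.
Right is strictly dominated by Left (it gives Row strictly more in every row), so Column never plays it.
On the remaining 2×2 (I, II vs Left, Center):
Let Row play I with probability p. Expected payoff against Left: 6p + 3(1−p) = 3p + 3; against Center: 5p + 10(1−p) = −5p + 10.
Setting these equal: 3p + 3 = −5p + 10 ⇒ 8p = 7 ⇒ p = 7/8, and the value is (3)·(7/8) + 3 = 45/8.
For Column: with q = P(Left), equating I's and II's payoffs gives q + 5 = −7q + 10 ⇒ q = 5/8.

7/8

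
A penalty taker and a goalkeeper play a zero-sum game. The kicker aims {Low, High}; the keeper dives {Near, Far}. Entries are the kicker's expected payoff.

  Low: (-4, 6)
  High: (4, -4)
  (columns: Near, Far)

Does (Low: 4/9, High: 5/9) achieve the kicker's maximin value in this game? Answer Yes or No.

Yes

Against Near this mix gives (4/9)·(-4) + (5/9)·4 = 4/9.
Against Far this mix gives (4/9)·6 + (5/9)·(-4) = 4/9.
All of the keeper's active replies (Near, Far) yield 4/9, and no column does worse for the kicker. The mix makes the keeper indifferent and guarantees 4/9, so it is optimal.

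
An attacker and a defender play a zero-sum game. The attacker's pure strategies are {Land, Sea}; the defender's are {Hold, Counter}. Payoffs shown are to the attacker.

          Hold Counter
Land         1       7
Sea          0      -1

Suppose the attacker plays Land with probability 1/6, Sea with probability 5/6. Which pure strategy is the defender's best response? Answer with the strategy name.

Hold

If the defender plays Hold, the attacker's expected payoff is (1/6)·1 + (5/6)·0 = 1/6.
If the defender plays Counter, the attacker's expected payoff is (1/6)·7 + (5/6)·(-1) = 1/3.
The defender minimizes the attacker's payoff; the smallest is 1/6, so the best response is Hold.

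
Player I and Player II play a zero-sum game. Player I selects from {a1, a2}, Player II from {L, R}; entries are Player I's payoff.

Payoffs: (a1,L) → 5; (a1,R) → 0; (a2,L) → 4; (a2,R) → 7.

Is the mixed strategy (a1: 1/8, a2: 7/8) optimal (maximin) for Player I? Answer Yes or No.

No

Against L this mix gives (1/8)·5 + (7/8)·4 = 33/8.
Against R this mix gives (1/8)·0 + (7/8)·7 = 49/8.
Player II will play L, holding Player I to 33/8. Shifting weight toward the row that does better against L would raise this floor (the equalizing mix achieves 35/8 against both L and R), so the proposed strategy is not optimal.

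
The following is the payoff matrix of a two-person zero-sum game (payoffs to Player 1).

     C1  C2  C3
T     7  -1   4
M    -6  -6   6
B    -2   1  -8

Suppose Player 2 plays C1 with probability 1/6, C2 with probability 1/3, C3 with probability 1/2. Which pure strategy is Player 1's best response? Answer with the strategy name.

T

Expected payoff of T: (1/6)·7 + (1/3)·(-1) + (1/2)·4 = 17/6.
Expected payoff of M: (1/6)·(-6) + (1/3)·(-6) + (1/2)·6 = 0.
Expected payoff of B: (1/6)·(-2) + (1/3)·1 + (1/2)·(-8) = -4.
The largest is 17/6, so Player 1's best response is T.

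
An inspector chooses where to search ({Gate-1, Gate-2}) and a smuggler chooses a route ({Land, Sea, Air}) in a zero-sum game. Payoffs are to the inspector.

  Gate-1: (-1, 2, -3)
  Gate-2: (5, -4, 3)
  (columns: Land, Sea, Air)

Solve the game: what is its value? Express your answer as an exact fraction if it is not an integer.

-1/2

Row minima: Gate-1 → -3, Gate-2 → -4; maximin = -3.
Column maxima: Land → 5, Sea → 2, Air → 3; minimax = 2.
-3 ≠ 2, so there is no saddle point; optimal play is mixed.
Land is strictly dominated by Air (it gives the inspector strictly more in every row), so the smuggler never plays it.
On the remaining 2×2 (Gate-1, Gate-2 vs Sea, Air):
Let the inspector play Gate-1 with probability p. Expected payoff against Sea: 2p + (-4)(1−p) = 6p − 4; against Air: (-3)p + 3(1−p) = −6p + 3.
Setting these equal: 6p − 4 = −6p + 3 ⇒ 12p = 7 ⇒ p = 7/12, and the value is (6)·(7/12) − 4 = -1/2.
For the smuggler: with q = P(Sea), equating Gate-1's and Gate-2's payoffs gives 5q − 3 = −7q + 3 ⇒ q = 1/2.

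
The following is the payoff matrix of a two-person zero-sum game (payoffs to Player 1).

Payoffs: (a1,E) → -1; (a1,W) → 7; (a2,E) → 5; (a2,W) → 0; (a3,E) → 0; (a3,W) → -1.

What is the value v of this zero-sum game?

Row minima: a1 → -1, a2 → 0, a3 → -1; maximin = 0.
Column maxima: E → 5, W → 7; minimax = 5.
0 ≠ 5, so there is no saddle point; optimal play is mixed.
a3 is strictly dominated by a2, so Player 1 never plays it.
On the remaining 2×2 (a1, a2 vs E, W):
Let Player 1 play a1 with probability p. Expected payoff against E: (-1)p + 5(1−p) = −6p + 5; against W: 7p + 0(1−p) = 7p.
Setting these equal: −6p + 5 = 7p ⇒ −13p = -5 ⇒ p = 5/13, and the value is (-6)·(5/13) + 5 = 35/13.
For Player 2: with q = P(E), equating a1's and a2's payoffs gives −8q + 7 = 5q ⇒ q = 7/13.

35/13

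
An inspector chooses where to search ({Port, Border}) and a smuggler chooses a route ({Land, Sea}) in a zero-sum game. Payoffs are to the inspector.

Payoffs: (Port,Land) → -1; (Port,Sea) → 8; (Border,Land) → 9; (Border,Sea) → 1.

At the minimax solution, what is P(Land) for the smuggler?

7/17

Row minima: Port → -1, Border → 1; maximin = 1.
Column maxima: Land → 9, Sea → 8; minimax = 8.
1 ≠ 8, so there is no saddle point; optimal play is mixed.
Let the inspector play Port with probability p. Expected payoff against Land: (-1)p + 9(1−p) = −10p + 9; against Sea: 8p + 1(1−p) = 7p + 1.
Setting these equal: −10p + 9 = 7p + 1 ⇒ −17p = -8 ⇒ p = 8/17, and the value is (-10)·(8/17) + 9 = 73/17.
For the smuggler: with q = P(Land), equating Port's and Border's payoffs gives −9q + 8 = 8q + 1 ⇒ q = 7/17.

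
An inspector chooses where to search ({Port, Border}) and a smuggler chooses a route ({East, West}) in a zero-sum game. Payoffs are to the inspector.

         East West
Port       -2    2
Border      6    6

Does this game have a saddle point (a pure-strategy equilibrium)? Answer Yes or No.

Yes

Row minima: Port → -2, Border → 6; maximin = 6.
Column maxima: East → 6, West → 6; minimax = 6.
maximin = minimax = 6, so a saddle point exists.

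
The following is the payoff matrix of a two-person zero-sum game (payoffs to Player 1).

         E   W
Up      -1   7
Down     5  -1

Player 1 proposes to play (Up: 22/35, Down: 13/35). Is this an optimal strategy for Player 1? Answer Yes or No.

No

Against E this mix gives (22/35)·(-1) + (13/35)·5 = 43/35.
Against W this mix gives (22/35)·7 + (13/35)·(-1) = 141/35.
Player 2 will play E, holding Player 1 to 43/35. Shifting weight toward the row that does better against E would raise this floor (the equalizing mix achieves 17/7 against both E and W), so the proposed strategy is not optimal.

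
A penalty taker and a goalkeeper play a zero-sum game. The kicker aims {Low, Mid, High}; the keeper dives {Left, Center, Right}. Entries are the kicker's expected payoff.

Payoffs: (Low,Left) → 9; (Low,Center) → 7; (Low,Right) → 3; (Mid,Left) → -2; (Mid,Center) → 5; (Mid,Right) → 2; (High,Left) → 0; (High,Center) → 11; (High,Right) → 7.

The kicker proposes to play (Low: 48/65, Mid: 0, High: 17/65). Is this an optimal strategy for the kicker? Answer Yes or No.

Against Left this mix gives (48/65)·9 + (17/65)·0 = 432/65.
Against Center this mix gives (48/65)·7 + (17/65)·11 = 523/65.
Against Right this mix gives (48/65)·3 + (17/65)·7 = 263/65.
The keeper will play Right, holding the kicker to 263/65. Shifting weight toward the row that does better against Right would raise this floor (the equalizing mix achieves 63/13 against both Right and Left), so the proposed strategy is not optimal.

No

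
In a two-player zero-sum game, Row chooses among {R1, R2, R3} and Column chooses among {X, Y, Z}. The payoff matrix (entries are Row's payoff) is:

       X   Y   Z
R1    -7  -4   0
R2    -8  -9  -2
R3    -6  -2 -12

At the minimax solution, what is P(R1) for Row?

6/13

Row minima: R1 → -7, R2 → -9, R3 → -12; maximin = -7.
Column maxima: X → -6, Y → -2, Z → 0; minimax = -6.
-7 ≠ -6, so there is no saddle point; optimal play is mixed.
R2 is strictly dominated by R1, so Row never plays it.
With R2 eliminated, Y is strictly dominated by X (it gives Row strictly more in every remaining row), so Column never plays it.
On the remaining 2×2 (R1, R3 vs X, Z):
Let Row play R1 with probability p. Expected payoff against X: (-7)p + (-6)(1−p) = −p − 6; against Z: 0p + (-12)(1−p) = 12p − 12.
Setting these equal: −p − 6 = 12p − 12 ⇒ −13p = -6 ⇒ p = 6/13, and the value is (-1)·(6/13) − 6 = -84/13.
For Column: with q = P(X), equating R1's and R3's payoffs gives −7q = 6q − 12 ⇒ q = 12/13.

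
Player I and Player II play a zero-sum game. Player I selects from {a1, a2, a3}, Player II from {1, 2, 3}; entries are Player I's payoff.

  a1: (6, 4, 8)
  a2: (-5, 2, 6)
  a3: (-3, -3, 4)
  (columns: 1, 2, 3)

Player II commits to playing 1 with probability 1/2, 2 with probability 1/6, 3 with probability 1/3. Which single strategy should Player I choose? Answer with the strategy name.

Expected payoff of a1: (1/2)·6 + (1/6)·4 + (1/3)·8 = 19/3.
Expected payoff of a2: (1/2)·(-5) + (1/6)·2 + (1/3)·6 = -1/6.
Expected payoff of a3: (1/2)·(-3) + (1/6)·(-3) + (1/3)·4 = -2/3.
The largest is 19/3, so Player I's best response is a1.

a1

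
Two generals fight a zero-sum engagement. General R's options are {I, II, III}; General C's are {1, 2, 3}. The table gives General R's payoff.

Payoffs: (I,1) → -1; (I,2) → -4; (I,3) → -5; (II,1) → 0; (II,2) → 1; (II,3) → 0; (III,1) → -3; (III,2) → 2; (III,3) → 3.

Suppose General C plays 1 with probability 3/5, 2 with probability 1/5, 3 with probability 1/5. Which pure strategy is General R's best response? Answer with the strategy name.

II

Expected payoff of I: (3/5)·(-1) + (1/5)·(-4) + (1/5)·(-5) = -12/5.
Expected payoff of II: (3/5)·0 + (1/5)·1 + (1/5)·0 = 1/5.
Expected payoff of III: (3/5)·(-3) + (1/5)·2 + (1/5)·3 = -4/5.
The largest is 1/5, so General R's best response is II.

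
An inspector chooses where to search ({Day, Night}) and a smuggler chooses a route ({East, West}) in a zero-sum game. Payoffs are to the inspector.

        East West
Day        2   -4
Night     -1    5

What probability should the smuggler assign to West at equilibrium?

Row minima: Day → -4, Night → -1; maximin = -1.
Column maxima: East → 2, West → 5; minimax = 2.
-1 ≠ 2, so there is no saddle point; optimal play is mixed.
Let the inspector play Day with probability p. Expected payoff against East: 2p + (-1)(1−p) = 3p − 1; against West: (-4)p + 5(1−p) = −9p + 5.
Setting these equal: 3p − 1 = −9p + 5 ⇒ 12p = 6 ⇒ p = 1/2, and the value is (3)·(1/2) − 1 = 1/2.
For the smuggler: with q = P(East), equating Day's and Night's payoffs gives 6q − 4 = −6q + 5 ⇒ q = 3/4.

1/4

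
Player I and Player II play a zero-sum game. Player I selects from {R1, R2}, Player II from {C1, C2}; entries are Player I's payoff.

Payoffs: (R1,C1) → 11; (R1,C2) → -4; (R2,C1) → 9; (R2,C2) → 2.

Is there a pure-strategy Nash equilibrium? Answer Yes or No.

Row minima: R1 → -4, R2 → 2; maximin = 2.
Column maxima: C1 → 11, C2 → 2; minimax = 2.
maximin = minimax = 2, so a saddle point exists.

Yes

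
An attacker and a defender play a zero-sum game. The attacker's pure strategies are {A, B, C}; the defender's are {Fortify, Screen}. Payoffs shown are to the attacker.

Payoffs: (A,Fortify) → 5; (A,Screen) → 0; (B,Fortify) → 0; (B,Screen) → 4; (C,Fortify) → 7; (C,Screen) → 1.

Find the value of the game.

Row minima: A → 0, B → 0, C → 1; maximin = 1.
Column maxima: Fortify → 7, Screen → 4; minimax = 4.
1 ≠ 4, so there is no saddle point; optimal play is mixed.
A is strictly dominated by C, so the attacker never plays it.
On the remaining 2×2 (B, C vs Fortify, Screen):
Let the attacker play B with probability p. Expected payoff against Fortify: 0p + 7(1−p) = −7p + 7; against Screen: 4p + 1(1−p) = 3p + 1.
Setting these equal: −7p + 7 = 3p + 1 ⇒ −10p = -6 ⇒ p = 3/5, and the value is (-7)·(3/5) + 7 = 14/5.
For the defender: with q = P(Fortify), equating B's and C's payoffs gives −4q + 4 = 6q + 1 ⇒ q = 3/10.

14/5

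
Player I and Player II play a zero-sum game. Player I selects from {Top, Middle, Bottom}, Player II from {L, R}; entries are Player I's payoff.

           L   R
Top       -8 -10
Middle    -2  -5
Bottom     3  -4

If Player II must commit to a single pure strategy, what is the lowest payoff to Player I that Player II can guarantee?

Column maxima: L → 3, R → -4.
The smallest of these is -4.

-4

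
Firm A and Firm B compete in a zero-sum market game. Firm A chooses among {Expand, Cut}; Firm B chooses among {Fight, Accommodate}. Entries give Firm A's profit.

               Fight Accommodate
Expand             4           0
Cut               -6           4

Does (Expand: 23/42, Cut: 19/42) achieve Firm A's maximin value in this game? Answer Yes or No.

Against Fight this mix gives (23/42)·4 + (19/42)·(-6) = -11/21.
Against Accommodate this mix gives (23/42)·0 + (19/42)·4 = 38/21.
Firm B will play Fight, holding Firm A to -11/21. Shifting weight toward the row that does better against Fight would raise this floor (the equalizing mix achieves 8/7 against both Fight and Accommodate), so the proposed strategy is not optimal.

No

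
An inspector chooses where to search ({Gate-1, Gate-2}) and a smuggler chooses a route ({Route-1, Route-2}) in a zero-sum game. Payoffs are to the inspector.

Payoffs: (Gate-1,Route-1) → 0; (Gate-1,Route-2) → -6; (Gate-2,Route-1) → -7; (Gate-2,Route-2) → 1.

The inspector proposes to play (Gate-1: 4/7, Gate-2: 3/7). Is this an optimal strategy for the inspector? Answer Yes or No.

Against Route-1 this mix gives (4/7)·0 + (3/7)·(-7) = -3.
Against Route-2 this mix gives (4/7)·(-6) + (3/7)·1 = -3.
All of the smuggler's active replies (Route-1, Route-2) yield -3, and no column does worse for the inspector. The mix makes the smuggler indifferent and guarantees -3, so it is optimal.

Yes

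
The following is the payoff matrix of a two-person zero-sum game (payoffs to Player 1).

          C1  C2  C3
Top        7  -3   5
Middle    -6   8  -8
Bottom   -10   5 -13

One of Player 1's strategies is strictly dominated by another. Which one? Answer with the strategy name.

Middle gives a strictly higher payoff than Bottom against every column: -6 > -10, 8 > 5, -8 > -13.
So Bottom is strictly dominated and Player 1 never plays it.

Bottom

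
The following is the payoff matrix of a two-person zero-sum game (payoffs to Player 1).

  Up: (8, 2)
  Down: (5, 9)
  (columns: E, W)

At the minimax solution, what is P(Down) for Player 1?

3/5

Row minima: Up → 2, Down → 5; maximin = 5.
Column maxima: E → 8, W → 9; minimax = 8.
5 ≠ 8, so there is no saddle point; optimal play is mixed.
Let Player 1 play Up with probability p. Expected payoff against E: 8p + 5(1−p) = 3p + 5; against W: 2p + 9(1−p) = −7p + 9.
Setting these equal: 3p + 5 = −7p + 9 ⇒ 10p = 4 ⇒ p = 2/5, and the value is (3)·(2/5) + 5 = 31/5.
For Player 2: with q = P(E), equating Up's and Down's payoffs gives 6q + 2 = −4q + 9 ⇒ q = 7/10.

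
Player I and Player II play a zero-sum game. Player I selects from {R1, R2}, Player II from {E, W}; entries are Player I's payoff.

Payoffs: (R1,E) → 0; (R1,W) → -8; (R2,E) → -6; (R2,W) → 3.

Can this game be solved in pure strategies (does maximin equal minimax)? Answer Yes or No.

No

Row minima: R1 → -8, R2 → -6; maximin = -6.
Column maxima: E → 0, W → 3; minimax = 0.
-6 ≠ 0, so no pure-strategy equilibrium exists.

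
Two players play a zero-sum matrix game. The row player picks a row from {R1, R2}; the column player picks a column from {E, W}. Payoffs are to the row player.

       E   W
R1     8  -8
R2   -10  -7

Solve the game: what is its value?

Row minima: R1 → -8, R2 → -10; maximin = -8.
Column maxima: E → 8, W → -7; minimax = -7.
-8 ≠ -7, so there is no saddle point; optimal play is mixed.
Let the row player play R1 with probability p. Expected payoff against E: 8p + (-10)(1−p) = 18p − 10; against W: (-8)p + (-7)(1−p) = −p − 7.
Setting these equal: 18p − 10 = −p − 7 ⇒ 19p = 3 ⇒ p = 3/19, and the value is (18)·(3/19) − 10 = -136/19.
For the column player: with q = P(E), equating R1's and R2's payoffs gives 16q − 8 = −3q − 7 ⇒ q = 1/19.

-136/19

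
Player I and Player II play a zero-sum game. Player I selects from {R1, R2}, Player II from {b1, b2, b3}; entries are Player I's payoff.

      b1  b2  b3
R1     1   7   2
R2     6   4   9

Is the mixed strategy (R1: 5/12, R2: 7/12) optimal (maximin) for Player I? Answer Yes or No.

Against b1 this mix gives (5/12)·1 + (7/12)·6 = 47/12.
Against b2 this mix gives (5/12)·7 + (7/12)·4 = 21/4.
Against b3 this mix gives (5/12)·2 + (7/12)·9 = 73/12.
Player II will play b1, holding Player I to 47/12. Shifting weight toward the row that does better against b1 would raise this floor (the equalizing mix achieves 19/4 against both b1 and b2), so the proposed strategy is not optimal.

No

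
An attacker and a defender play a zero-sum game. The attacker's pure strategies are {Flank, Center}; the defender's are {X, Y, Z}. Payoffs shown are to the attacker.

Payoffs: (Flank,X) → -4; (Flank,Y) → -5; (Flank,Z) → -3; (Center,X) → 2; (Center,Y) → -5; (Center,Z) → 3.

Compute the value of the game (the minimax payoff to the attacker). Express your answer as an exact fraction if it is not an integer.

Row minima: Flank → -5, Center → -5; maximin = -5.
Column maxima: X → 2, Y → -5, Z → 3; minimax = -5.
Since maximin = minimax = -5, there is a saddle point and the value is -5.

-5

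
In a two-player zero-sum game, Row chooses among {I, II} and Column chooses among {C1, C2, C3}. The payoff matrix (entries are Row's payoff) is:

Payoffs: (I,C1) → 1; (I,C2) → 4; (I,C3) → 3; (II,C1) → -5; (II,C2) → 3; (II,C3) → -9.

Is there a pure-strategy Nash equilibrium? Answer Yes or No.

Yes

Row minima: I → 1, II → -9; maximin = 1.
Column maxima: C1 → 1, C2 → 4, C3 → 3; minimax = 1.
maximin = minimax = 1, so a saddle point exists.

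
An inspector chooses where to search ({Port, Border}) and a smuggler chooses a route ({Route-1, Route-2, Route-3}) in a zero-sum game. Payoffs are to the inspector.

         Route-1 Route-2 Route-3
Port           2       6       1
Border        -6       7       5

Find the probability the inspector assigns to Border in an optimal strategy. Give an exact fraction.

1/12

Row minima: Port → 1, Border → -6; maximin = 1.
Column maxima: Route-1 → 2, Route-2 → 7, Route-3 → 5; minimax = 2.
1 ≠ 2, so there is no saddle point; optimal play is mixed.
Route-2 is strictly dominated by Route-1 (it gives the inspector strictly more in every row), so the smuggler never plays it.
On the remaining 2×2 (Port, Border vs Route-1, Route-3):
Let the inspector play Port with probability p. Expected payoff against Route-1: 2p + (-6)(1−p) = 8p − 6; against Route-3: 1p + 5(1−p) = −4p + 5.
Setting these equal: 8p − 6 = −4p + 5 ⇒ 12p = 11 ⇒ p = 11/12, and the value is (8)·(11/12) − 6 = 4/3.
For the smuggler: with q = P(Route-1), equating Port's and Border's payoffs gives q + 1 = −11q + 5 ⇒ q = 1/3.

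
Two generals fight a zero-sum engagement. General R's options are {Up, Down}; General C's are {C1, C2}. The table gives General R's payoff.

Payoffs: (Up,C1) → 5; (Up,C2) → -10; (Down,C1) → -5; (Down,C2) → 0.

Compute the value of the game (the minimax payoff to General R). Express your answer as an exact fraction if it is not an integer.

-5/2

Row minima: Up → -10, Down → -5; maximin = -5.
Column maxima: C1 → 5, C2 → 0; minimax = 0.
-5 ≠ 0, so there is no saddle point; optimal play is mixed.
Let General R play Up with probability p. Expected payoff against C1: 5p + (-5)(1−p) = 10p − 5; against C2: (-10)p + 0(1−p) = −10p.
Setting these equal: 10p − 5 = −10p ⇒ 20p = 5 ⇒ p = 1/4, and the value is (10)·(1/4) − 5 = -5/2.
For General C: with q = P(C1), equating Up's and Down's payoffs gives 15q − 10 = −5q ⇒ q = 1/2.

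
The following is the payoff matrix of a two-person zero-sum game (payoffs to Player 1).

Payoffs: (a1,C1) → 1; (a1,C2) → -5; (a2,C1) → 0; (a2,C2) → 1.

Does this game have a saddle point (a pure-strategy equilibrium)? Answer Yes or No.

No

Row minima: a1 → -5, a2 → 0; maximin = 0.
Column maxima: C1 → 1, C2 → 1; minimax = 1.
0 ≠ 1, so no pure-strategy equilibrium exists.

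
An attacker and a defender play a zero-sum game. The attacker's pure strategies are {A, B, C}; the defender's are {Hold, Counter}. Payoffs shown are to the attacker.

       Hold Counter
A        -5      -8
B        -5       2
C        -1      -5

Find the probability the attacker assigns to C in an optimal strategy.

7/11

Row minima: A → -8, B → -5, C → -5; maximin = -5.
Column maxima: Hold → -1, Counter → 2; minimax = -1.
-5 ≠ -1, so there is no saddle point; optimal play is mixed.
A is strictly dominated by C, so the attacker never plays it.
On the remaining 2×2 (B, C vs Hold, Counter):
Let the attacker play B with probability p. Expected payoff against Hold: (-5)p + (-1)(1−p) = −4p − 1; against Counter: 2p + (-5)(1−p) = 7p − 5.
Setting these equal: −4p − 1 = 7p − 5 ⇒ −11p = -4 ⇒ p = 4/11, and the value is (-4)·(4/11) − 1 = -27/11.
For the defender: with q = P(Hold), equating B's and C's payoffs gives −7q + 2 = 4q − 5 ⇒ q = 7/11.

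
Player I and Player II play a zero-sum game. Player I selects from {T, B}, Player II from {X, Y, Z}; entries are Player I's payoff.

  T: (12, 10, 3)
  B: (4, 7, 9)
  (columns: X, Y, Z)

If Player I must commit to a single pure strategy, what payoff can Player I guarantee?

4

Row minima: T → 3, B → 4.
The best of these is 4.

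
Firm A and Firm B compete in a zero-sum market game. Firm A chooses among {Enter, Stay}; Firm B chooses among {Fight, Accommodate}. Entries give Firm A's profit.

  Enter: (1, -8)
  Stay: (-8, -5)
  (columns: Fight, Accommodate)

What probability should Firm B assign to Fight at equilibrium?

Row minima: Enter → -8, Stay → -8; maximin = -8.
Column maxima: Fight → 1, Accommodate → -5; minimax = -5.
-8 ≠ -5, so there is no saddle point; optimal play is mixed.
Let Firm A play Enter with probability p. Expected payoff against Fight: 1p + (-8)(1−p) = 9p − 8; against Accommodate: (-8)p + (-5)(1−p) = −3p − 5.
Setting these equal: 9p − 8 = −3p − 5 ⇒ 12p = 3 ⇒ p = 1/4, and the value is (9)·(1/4) − 8 = -23/4.
For Firm B: with q = P(Fight), equating Enter's and Stay's payoffs gives 9q − 8 = −3q − 5 ⇒ q = 1/4.

1/4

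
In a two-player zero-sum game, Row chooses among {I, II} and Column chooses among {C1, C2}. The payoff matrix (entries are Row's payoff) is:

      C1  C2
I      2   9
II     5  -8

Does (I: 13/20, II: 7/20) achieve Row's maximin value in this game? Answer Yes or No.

Yes

Against C1 this mix gives (13/20)·2 + (7/20)·5 = 61/20.
Against C2 this mix gives (13/20)·9 + (7/20)·(-8) = 61/20.
All of Column's active replies (C1, C2) yield 61/20, and no column does worse for Row. The mix makes Column indifferent and guarantees 61/20, so it is optimal.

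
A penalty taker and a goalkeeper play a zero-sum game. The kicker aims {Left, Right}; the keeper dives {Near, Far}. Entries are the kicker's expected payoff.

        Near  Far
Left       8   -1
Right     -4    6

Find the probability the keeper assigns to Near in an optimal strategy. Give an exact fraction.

7/19

Row minima: Left → -1, Right → -4; maximin = -1.
Column maxima: Near → 8, Far → 6; minimax = 6.
-1 ≠ 6, so there is no saddle point; optimal play is mixed.
Let the kicker play Left with probability p. Expected payoff against Near: 8p + (-4)(1−p) = 12p − 4; against Far: (-1)p + 6(1−p) = −7p + 6.
Setting these equal: 12p − 4 = −7p + 6 ⇒ 19p = 10 ⇒ p = 10/19, and the value is (12)·(10/19) − 4 = 44/19.
For the keeper: with q = P(Near), equating Left's and Right's payoffs gives 9q − 1 = −10q + 6 ⇒ q = 7/19.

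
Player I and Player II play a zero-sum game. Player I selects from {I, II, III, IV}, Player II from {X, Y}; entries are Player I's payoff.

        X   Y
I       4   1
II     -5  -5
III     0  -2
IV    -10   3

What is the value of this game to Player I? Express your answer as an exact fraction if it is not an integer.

Row minima: I → 1, II → -5, III → -2, IV → -10; maximin = 1.
Column maxima: X → 4, Y → 3; minimax = 3.
1 ≠ 3, so there is no saddle point; optimal play is mixed.
II is strictly dominated by I, so Player I never plays it.
III is strictly dominated by I, so Player I never plays it.
On the remaining 2×2 (I, IV vs X, Y):
Let Player I play I with probability p. Expected payoff against X: 4p + (-10)(1−p) = 14p − 10; against Y: 1p + 3(1−p) = −2p + 3.
Setting these equal: 14p − 10 = −2p + 3 ⇒ 16p = 13 ⇒ p = 13/16, and the value is (14)·(13/16) − 10 = 11/8.
For Player II: with q = P(X), equating I's and IV's payoffs gives 3q + 1 = −13q + 3 ⇒ q = 1/8.

11/8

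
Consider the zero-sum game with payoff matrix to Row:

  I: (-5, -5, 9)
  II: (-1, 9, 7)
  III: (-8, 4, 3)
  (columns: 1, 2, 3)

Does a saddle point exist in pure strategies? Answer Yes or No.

Row minima: I → -5, II → -1, III → -8; maximin = -1.
Column maxima: 1 → -1, 2 → 9, 3 → 9; minimax = -1.
maximin = minimax = -1, so a saddle point exists.

Yes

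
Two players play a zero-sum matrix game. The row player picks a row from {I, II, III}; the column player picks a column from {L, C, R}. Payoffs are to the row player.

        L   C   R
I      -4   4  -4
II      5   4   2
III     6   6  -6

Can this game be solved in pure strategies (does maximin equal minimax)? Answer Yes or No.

Row minima: I → -4, II → 2, III → -6; maximin = 2.
Column maxima: L → 6, C → 6, R → 2; minimax = 2.
maximin = minimax = 2, so a saddle point exists.

Yes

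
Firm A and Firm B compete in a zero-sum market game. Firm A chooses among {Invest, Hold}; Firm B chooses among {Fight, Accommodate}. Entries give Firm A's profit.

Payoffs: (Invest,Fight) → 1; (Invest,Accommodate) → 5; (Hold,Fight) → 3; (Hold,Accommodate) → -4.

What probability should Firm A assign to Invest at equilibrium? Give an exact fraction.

7/11

Row minima: Invest → 1, Hold → -4; maximin = 1.
Column maxima: Fight → 3, Accommodate → 5; minimax = 3.
1 ≠ 3, so there is no saddle point; optimal play is mixed.
Let Firm A play Invest with probability p. Expected payoff against Fight: 1p + 3(1−p) = −2p + 3; against Accommodate: 5p + (-4)(1−p) = 9p − 4.
Setting these equal: −2p + 3 = 9p − 4 ⇒ −11p = -7 ⇒ p = 7/11, and the value is (-2)·(7/11) + 3 = 19/11.
For Firm B: with q = P(Fight), equating Invest's and Hold's payoffs gives −4q + 5 = 7q − 4 ⇒ q = 9/11.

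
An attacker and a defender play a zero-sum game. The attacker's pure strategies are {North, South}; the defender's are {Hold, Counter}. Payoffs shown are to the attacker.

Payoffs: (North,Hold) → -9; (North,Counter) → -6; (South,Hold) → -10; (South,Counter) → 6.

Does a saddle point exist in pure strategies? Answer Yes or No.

Yes

Row minima: North → -9, South → -10; maximin = -9.
Column maxima: Hold → -9, Counter → 6; minimax = -9.
maximin = minimax = -9, so a saddle point exists.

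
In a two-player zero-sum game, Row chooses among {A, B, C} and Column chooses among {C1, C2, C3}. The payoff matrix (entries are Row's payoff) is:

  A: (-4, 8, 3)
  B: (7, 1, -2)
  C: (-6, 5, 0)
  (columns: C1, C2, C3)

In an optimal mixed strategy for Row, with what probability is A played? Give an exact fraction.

Row minima: A → -4, B → -2, C → -6; maximin = -2.
Column maxima: C1 → 7, C2 → 8, C3 → 3; minimax = 3.
-2 ≠ 3, so there is no saddle point; optimal play is mixed.
C is strictly dominated by A, so Row never plays it.
C2 is strictly dominated by C3 (it gives Row strictly more in every row), so Column never plays it.
On the remaining 2×2 (A, B vs C1, C3):
Let Row play A with probability p. Expected payoff against C1: (-4)p + 7(1−p) = −11p + 7; against C3: 3p + (-2)(1−p) = 5p − 2.
Setting these equal: −11p + 7 = 5p − 2 ⇒ −16p = -9 ⇒ p = 9/16, and the value is (-11)·(9/16) + 7 = 13/16.
For Column: with q = P(C1), equating A's and B's payoffs gives −7q + 3 = 9q − 2 ⇒ q = 5/16.

9/16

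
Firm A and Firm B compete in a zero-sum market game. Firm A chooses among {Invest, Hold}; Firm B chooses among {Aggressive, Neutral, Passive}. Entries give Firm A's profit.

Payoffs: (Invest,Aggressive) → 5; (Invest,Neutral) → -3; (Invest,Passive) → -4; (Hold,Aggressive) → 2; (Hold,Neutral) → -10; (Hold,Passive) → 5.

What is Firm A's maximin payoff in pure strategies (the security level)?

Row minima: Invest → -4, Hold → -10.
The best of these is -4.

-4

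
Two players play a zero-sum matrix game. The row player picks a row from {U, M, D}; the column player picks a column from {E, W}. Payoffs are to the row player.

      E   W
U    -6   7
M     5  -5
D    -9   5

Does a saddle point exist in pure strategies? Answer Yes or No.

Row minima: U → -6, M → -5, D → -9; maximin = -5.
Column maxima: E → 5, W → 7; minimax = 5.
-5 ≠ 5, so no pure-strategy equilibrium exists.

No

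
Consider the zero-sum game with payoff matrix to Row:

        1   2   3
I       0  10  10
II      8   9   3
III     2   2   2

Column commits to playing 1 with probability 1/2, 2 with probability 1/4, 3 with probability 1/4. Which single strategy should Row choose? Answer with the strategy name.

II

Expected payoff of I: (1/2)·0 + (1/4)·10 + (1/4)·10 = 5.
Expected payoff of II: (1/2)·8 + (1/4)·9 + (1/4)·3 = 7.
Expected payoff of III: (1/2)·2 + (1/4)·2 + (1/4)·2 = 2.
The largest is 7, so Row's best response is II.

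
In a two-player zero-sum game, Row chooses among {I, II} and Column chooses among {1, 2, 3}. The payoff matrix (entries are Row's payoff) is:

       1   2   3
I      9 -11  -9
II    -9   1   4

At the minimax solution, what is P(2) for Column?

Row minima: I → -11, II → -9; maximin = -9.
Column maxima: 1 → 9, 2 → 1, 3 → 4; minimax = 1.
-9 ≠ 1, so there is no saddle point; optimal play is mixed.
3 is strictly dominated by 2 (it gives Row strictly more in every row), so Column never plays it.
On the remaining 2×2 (I, II vs 1, 2):
Let Row play I with probability p. Expected payoff against 1: 9p + (-9)(1−p) = 18p − 9; against 2: (-11)p + 1(1−p) = −12p + 1.
Setting these equal: 18p − 9 = −12p + 1 ⇒ 30p = 10 ⇒ p = 1/3, and the value is (18)·(1/3) − 9 = -3.
For Column: with q = P(1), equating I's and II's payoffs gives 20q − 11 = −10q + 1 ⇒ q = 2/5.

3/5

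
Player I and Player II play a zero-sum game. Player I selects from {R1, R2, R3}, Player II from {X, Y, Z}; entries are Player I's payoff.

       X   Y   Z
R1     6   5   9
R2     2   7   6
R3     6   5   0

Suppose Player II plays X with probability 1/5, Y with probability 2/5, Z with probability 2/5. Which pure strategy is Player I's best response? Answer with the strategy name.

Expected payoff of R1: (1/5)·6 + (2/5)·5 + (2/5)·9 = 34/5.
Expected payoff of R2: (1/5)·2 + (2/5)·7 + (2/5)·6 = 28/5.
Expected payoff of R3: (1/5)·6 + (2/5)·5 + (2/5)·0 = 16/5.
The largest is 34/5, so Player I's best response is R1.

R1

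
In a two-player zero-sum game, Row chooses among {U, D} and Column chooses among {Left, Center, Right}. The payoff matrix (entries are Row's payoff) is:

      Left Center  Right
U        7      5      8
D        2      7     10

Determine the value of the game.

39/7

Row minima: U → 5, D → 2; maximin = 5.
Column maxima: Left → 7, Center → 7, Right → 10; minimax = 7.
5 ≠ 7, so there is no saddle point; optimal play is mixed.
Right is strictly dominated by Left (it gives Row strictly more in every row), so Column never plays it.
On the remaining 2×2 (U, D vs Left, Center):
Let Row play U with probability p. Expected payoff against Left: 7p + 2(1−p) = 5p + 2; against Center: 5p + 7(1−p) = −2p + 7.
Setting these equal: 5p + 2 = −2p + 7 ⇒ 7p = 5 ⇒ p = 5/7, and the value is (5)·(5/7) + 2 = 39/7.
For Column: with q = P(Left), equating U's and D's payoffs gives 2q + 5 = −5q + 7 ⇒ q = 2/7.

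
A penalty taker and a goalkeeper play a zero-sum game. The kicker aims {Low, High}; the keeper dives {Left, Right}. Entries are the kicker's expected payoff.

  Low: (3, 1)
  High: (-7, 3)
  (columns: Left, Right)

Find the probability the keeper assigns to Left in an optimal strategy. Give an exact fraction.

1/6

Row minima: Low → 1, High → -7; maximin = 1.
Column maxima: Left → 3, Right → 3; minimax = 3.
1 ≠ 3, so there is no saddle point; optimal play is mixed.
Let the kicker play Low with probability p. Expected payoff against Left: 3p + (-7)(1−p) = 10p − 7; against Right: 1p + 3(1−p) = −2p + 3.
Setting these equal: 10p − 7 = −2p + 3 ⇒ 12p = 10 ⇒ p = 5/6, and the value is (10)·(5/6) − 7 = 4/3.
For the keeper: with q = P(Left), equating Low's and High's payoffs gives 2q + 1 = −10q + 3 ⇒ q = 1/6.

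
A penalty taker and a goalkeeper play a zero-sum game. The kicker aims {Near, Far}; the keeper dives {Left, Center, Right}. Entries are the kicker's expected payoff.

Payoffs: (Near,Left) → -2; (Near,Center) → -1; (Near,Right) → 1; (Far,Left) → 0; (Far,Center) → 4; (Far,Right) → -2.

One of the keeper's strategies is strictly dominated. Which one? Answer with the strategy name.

Left holds the kicker's payoff strictly below Center in every row: -2 < -1, 0 < 4.
So Center is strictly dominated for the keeper.

Center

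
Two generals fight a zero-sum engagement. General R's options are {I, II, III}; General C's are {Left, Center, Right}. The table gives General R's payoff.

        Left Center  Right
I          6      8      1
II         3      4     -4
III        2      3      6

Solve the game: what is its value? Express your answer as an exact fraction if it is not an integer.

Row minima: I → 1, II → -4, III → 2; maximin = 2.
Column maxima: Left → 6, Center → 8, Right → 6; minimax = 6.
2 ≠ 6, so there is no saddle point; optimal play is mixed.
II is strictly dominated by I, so General R never plays it.
Center is strictly dominated by Left (it gives General R strictly more in every row), so General C never plays it.
On the remaining 2×2 (I, III vs Left, Right):
Let General R play I with probability p. Expected payoff against Left: 6p + 2(1−p) = 4p + 2; against Right: 1p + 6(1−p) = −5p + 6.
Setting these equal: 4p + 2 = −5p + 6 ⇒ 9p = 4 ⇒ p = 4/9, and the value is (4)·(4/9) + 2 = 34/9.
For General C: with q = P(Left), equating I's and III's payoffs gives 5q + 1 = −4q + 6 ⇒ q = 5/9.

34/9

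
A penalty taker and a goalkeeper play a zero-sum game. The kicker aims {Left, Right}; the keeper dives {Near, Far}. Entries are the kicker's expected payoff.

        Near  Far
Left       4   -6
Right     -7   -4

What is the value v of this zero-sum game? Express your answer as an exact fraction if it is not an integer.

-58/13

Row minima: Left → -6, Right → -7; maximin = -6.
Column maxima: Near → 4, Far → -4; minimax = -4.
-6 ≠ -4, so there is no saddle point; optimal play is mixed.
Let the kicker play Left with probability p. Expected payoff against Near: 4p + (-7)(1−p) = 11p − 7; against Far: (-6)p + (-4)(1−p) = −2p − 4.
Setting these equal: 11p − 7 = −2p − 4 ⇒ 13p = 3 ⇒ p = 3/13, and the value is (11)·(3/13) − 7 = -58/13.
For the keeper: with q = P(Near), equating Left's and Right's payoffs gives 10q − 6 = −3q − 4 ⇒ q = 2/13.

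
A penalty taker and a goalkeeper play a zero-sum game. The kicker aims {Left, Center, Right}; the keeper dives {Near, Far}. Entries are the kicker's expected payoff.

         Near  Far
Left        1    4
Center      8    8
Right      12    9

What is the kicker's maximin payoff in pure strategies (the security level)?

9

Row minima: Left → 1, Center → 8, Right → 9.
The best of these is 9.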